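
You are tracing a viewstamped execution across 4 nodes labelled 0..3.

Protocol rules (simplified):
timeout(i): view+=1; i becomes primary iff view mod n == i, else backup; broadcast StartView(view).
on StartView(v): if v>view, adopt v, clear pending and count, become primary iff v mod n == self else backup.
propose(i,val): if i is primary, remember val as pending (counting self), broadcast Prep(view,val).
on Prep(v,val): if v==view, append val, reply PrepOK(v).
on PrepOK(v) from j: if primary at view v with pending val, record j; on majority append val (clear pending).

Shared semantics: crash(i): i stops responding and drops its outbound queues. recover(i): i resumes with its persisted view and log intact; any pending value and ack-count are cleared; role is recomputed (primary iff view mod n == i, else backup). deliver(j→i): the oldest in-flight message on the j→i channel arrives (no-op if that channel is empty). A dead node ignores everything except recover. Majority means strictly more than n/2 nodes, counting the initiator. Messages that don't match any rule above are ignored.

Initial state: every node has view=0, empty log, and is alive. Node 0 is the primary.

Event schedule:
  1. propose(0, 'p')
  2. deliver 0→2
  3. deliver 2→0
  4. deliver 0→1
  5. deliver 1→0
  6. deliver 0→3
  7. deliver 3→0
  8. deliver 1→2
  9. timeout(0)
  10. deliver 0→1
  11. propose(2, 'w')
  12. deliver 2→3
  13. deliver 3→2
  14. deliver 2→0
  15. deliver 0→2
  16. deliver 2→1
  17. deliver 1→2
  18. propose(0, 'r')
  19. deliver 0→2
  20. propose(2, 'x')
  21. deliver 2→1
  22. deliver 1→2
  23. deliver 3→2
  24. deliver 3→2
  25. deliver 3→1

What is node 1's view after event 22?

1

after 1 — propose(0,'p'): ·
after 2 — deliver 0→2: n2:back/v0/[p]
after 3 — deliver 2→0: ·
after 4 — deliver 0→1: n1:back/v0/[p]
after 5 — deliver 1→0: n0:prim/v0/[p]
after 6 — deliver 0→3: n3:back/v0/[p]
after 7 — deliver 3→0: ·
after 8 — deliver 1→2: ·
after 9 — timeout(0): n0:back/v1/[p]
after 10 — deliver 0→1: n1:prim/v1/[p]
after 11 — propose(2,'w'): ·
after 12 — deliver 2→3: ·
after 13 — deliver 3→2: ·
after 14 — deliver 2→0: ·
after 15 — deliver 0→2: n2:back/v1/[p]
after 16 — deliver 2→1: ·
after 17 — deliver 1→2: ·
after 18 — propose(0,'r'): ·
after 19 — deliver 0→2: ·
after 20 — propose(2,'x'): ·
after 21 — deliver 2→1: ·
after 22 — deliver 1→2: ·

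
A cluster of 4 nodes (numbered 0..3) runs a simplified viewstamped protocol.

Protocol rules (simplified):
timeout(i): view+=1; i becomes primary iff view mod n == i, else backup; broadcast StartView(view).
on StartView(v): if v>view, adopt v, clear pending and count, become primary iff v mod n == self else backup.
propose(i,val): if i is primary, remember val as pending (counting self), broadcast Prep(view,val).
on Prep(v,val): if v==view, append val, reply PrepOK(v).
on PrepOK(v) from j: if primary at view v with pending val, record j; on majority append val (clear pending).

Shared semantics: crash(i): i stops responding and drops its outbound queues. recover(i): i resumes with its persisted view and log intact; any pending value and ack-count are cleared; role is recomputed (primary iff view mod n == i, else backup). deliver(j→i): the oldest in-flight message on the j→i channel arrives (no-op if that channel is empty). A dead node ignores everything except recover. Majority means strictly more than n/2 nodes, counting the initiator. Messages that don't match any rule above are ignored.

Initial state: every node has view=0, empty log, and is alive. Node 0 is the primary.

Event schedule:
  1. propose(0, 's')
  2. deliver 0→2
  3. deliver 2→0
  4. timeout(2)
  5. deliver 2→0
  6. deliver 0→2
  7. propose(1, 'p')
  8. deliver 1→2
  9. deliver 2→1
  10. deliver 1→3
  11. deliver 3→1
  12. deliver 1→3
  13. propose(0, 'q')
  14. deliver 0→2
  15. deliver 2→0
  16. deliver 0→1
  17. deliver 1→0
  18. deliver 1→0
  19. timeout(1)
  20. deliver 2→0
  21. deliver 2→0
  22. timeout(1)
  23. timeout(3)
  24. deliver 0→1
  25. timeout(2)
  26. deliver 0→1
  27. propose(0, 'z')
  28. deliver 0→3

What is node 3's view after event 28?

1

step 1 propose(0,'s'): —
step 2 deliver 0→2: 2={back,v=0,log=s}
step 3 deliver 2→0: —
step 4 timeout(2): 2={back,v=1,log=s}
step 5 deliver 2→0: 0={back,v=1,log=-}
step 6 deliver 0→2: —
step 7 propose(1,'p'): —
step 8 deliver 1→2: —
step 9 deliver 2→1: 1={prim,v=1,log=-}
step 10 deliver 1→3: —
step 11 deliver 3→1: —
step 12 deliver 1→3: —
step 13 propose(0,'q'): —
step 14 deliver 0→2: —
step 15 deliver 2→0: —
step 16 deliver 0→1: —
step 17 deliver 1→0: —
step 18 deliver 1→0: —
step 19 timeout(1): 1={back,v=2,log=-}
step 20 deliver 2→0: —
step 21 deliver 2→0: —
step 22 timeout(1): 1={back,v=3,log=-}
step 23 timeout(3): 3={back,v=1,log=-}
step 24 deliver 0→1: —
step 25 timeout(2): 2={prim,v=2,log=s}
step 26 deliver 0→1: —
step 27 propose(0,'z'): —
step 28 deliver 0→3: —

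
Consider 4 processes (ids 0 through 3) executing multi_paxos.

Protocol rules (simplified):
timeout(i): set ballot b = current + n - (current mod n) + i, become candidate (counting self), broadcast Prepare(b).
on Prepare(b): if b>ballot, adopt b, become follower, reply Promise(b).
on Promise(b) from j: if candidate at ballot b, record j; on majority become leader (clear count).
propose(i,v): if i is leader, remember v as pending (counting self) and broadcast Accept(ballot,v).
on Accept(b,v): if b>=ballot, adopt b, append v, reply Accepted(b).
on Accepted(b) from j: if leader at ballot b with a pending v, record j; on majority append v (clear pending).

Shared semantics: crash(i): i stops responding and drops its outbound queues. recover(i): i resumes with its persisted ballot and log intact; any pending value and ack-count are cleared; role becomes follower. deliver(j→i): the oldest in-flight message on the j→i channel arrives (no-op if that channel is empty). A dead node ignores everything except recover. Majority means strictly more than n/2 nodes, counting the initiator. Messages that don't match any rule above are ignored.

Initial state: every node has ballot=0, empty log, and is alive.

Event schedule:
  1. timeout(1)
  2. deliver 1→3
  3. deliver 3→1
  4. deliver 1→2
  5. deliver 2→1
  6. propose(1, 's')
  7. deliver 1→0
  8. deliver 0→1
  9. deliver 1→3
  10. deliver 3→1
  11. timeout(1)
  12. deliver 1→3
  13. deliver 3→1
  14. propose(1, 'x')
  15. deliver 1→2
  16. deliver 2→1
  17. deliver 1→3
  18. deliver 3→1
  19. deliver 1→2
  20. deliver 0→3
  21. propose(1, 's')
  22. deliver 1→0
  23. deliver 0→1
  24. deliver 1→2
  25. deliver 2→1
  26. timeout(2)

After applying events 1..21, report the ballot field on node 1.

9

1. timeout(1):  <1:cand b5 ->
2. deliver 1→3:  <3:foll b5 ->
3. deliver 3→1:  nop
4. deliver 1→2:  <2:foll b5 ->
5. deliver 2→1:  <1:lead b5 ->
6. propose(1,'s'):  nop
7. deliver 1→0:  <0:foll b5 ->
8. deliver 0→1:  nop
9. deliver 1→3:  <3:foll b5 s>
10. deliver 3→1:  nop
11. timeout(1):  <1:cand b9 ->
12. deliver 1→3:  <3:foll b9 s>
13. deliver 3→1:  nop
14. propose(1,'x'):  nop
15. deliver 1→2:  <2:foll b5 s>
16. deliver 2→1:  nop
17. deliver 1→3:  nop
18. deliver 3→1:  nop
19. deliver 1→2:  <2:foll b9 s>
20. deliver 0→3:  nop
21. propose(1,'s'):  nop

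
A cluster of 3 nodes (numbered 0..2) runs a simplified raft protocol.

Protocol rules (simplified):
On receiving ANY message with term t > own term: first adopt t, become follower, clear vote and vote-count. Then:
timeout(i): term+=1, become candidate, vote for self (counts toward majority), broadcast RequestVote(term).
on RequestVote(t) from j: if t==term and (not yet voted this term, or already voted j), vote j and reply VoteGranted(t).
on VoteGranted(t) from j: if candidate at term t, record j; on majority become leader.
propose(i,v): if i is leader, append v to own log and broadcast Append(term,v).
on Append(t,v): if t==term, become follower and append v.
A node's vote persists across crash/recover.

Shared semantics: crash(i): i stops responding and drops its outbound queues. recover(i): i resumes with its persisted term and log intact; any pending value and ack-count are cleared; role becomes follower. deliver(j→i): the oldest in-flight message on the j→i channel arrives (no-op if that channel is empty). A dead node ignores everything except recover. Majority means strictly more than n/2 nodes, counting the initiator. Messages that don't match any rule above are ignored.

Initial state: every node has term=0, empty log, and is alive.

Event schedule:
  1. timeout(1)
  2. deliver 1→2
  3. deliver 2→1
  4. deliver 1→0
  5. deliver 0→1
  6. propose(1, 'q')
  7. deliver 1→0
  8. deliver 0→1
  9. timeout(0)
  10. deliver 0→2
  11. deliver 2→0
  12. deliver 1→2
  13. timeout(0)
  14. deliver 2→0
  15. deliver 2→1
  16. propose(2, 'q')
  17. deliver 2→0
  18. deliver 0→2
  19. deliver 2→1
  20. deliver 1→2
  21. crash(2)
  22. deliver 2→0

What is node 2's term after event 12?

1. timeout(1):  <1:cand t1 ->
2. deliver 1→2:  <2:foll t1 ->
3. deliver 2→1:  <1:lead t1 ->
4. deliver 1→0:  <0:foll t1 ->
5. deliver 0→1:  nop
6. propose(1,'q'):  <1:lead t1 q>
7. deliver 1→0:  <0:foll t1 q>
8. deliver 0→1:  nop
9. timeout(0):  <0:cand t2 q>
10. deliver 0→2:  <2:foll t2 ->
11. deliver 2→0:  <0:lead t2 q>
12. deliver 1→2:  nop

2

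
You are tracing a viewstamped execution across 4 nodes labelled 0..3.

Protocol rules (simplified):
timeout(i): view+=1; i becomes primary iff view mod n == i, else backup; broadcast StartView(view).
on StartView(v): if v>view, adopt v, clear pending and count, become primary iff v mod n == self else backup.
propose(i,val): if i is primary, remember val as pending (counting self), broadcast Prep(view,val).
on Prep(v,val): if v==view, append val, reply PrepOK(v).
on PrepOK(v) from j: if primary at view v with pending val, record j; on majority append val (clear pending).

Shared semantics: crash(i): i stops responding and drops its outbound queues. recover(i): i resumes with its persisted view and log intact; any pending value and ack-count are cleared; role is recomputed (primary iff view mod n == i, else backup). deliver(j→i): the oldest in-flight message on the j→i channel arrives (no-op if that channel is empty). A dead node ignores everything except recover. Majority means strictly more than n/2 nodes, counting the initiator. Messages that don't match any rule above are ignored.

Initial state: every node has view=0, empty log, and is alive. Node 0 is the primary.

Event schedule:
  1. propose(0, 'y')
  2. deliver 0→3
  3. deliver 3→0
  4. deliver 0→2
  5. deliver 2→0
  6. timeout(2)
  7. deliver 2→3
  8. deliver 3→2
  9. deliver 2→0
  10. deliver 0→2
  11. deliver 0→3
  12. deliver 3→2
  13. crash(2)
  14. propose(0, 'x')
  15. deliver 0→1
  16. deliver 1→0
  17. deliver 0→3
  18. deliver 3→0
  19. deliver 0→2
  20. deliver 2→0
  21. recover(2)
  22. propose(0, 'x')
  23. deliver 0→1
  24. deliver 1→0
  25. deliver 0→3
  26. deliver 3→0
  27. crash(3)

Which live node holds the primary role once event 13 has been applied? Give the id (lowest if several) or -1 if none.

step 1 propose(0,'y'): —
step 2 deliver 0→3: 3={back,v=0,log=y}
step 3 deliver 3→0: —
step 4 deliver 0→2: 2={back,v=0,log=y}
step 5 deliver 2→0: 0={prim,v=0,log=y}
step 6 timeout(2): 2={back,v=1,log=y}
step 7 deliver 2→3: 3={back,v=1,log=y}
step 8 deliver 3→2: —
step 9 deliver 2→0: 0={back,v=1,log=y}
step 10 deliver 0→2: —
step 11 deliver 0→3: —
step 12 deliver 3→2: —
step 13 crash(2): 2={✗back,v=1,log=y}

-1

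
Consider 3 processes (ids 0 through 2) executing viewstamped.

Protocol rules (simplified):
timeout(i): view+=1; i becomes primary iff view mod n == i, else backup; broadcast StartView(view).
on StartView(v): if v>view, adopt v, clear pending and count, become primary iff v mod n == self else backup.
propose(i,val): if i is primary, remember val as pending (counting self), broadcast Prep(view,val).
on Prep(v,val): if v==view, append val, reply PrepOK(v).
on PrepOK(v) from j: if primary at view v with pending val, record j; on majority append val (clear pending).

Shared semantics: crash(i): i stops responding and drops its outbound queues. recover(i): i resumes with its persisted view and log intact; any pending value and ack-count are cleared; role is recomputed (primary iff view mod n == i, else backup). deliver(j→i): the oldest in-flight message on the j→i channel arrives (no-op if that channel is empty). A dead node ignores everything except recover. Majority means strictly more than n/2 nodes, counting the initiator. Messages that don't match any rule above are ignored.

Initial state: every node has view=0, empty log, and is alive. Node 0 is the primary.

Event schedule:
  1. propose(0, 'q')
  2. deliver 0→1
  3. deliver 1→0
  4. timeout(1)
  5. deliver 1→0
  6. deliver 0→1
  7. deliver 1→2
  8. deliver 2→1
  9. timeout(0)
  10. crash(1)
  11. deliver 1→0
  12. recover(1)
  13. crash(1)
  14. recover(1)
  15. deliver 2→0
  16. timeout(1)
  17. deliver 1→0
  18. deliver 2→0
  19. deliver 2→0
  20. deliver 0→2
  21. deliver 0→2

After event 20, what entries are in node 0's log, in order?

after 1 — propose(0,'q'): ·
after 2 — deliver 0→1: n1:back/v0/[q]
after 3 — deliver 1→0: n0:prim/v0/[q]
after 4 — timeout(1): n1:prim/v1/[q]
after 5 — deliver 1→0: n0:back/v1/[q]
after 6 — deliver 0→1: ·
after 7 — deliver 1→2: n2:back/v1/[-]
after 8 — deliver 2→1: ·
after 9 — timeout(0): n0:back/v2/[q]
after 10 — crash(1): n1:✗prim/v1/[q]
after 11 — deliver 1→0: ·
after 12 — recover(1): n1:prim/v1/[q]
after 13 — crash(1): n1:✗prim/v1/[q]
after 14 — recover(1): n1:prim/v1/[q]
after 15 — deliver 2→0: ·
after 16 — timeout(1): n1:back/v2/[q]
after 17 — deliver 1→0: ·
after 18 — deliver 2→0: ·
after 19 — deliver 2→0: ·
after 20 — deliver 0→2: ·

q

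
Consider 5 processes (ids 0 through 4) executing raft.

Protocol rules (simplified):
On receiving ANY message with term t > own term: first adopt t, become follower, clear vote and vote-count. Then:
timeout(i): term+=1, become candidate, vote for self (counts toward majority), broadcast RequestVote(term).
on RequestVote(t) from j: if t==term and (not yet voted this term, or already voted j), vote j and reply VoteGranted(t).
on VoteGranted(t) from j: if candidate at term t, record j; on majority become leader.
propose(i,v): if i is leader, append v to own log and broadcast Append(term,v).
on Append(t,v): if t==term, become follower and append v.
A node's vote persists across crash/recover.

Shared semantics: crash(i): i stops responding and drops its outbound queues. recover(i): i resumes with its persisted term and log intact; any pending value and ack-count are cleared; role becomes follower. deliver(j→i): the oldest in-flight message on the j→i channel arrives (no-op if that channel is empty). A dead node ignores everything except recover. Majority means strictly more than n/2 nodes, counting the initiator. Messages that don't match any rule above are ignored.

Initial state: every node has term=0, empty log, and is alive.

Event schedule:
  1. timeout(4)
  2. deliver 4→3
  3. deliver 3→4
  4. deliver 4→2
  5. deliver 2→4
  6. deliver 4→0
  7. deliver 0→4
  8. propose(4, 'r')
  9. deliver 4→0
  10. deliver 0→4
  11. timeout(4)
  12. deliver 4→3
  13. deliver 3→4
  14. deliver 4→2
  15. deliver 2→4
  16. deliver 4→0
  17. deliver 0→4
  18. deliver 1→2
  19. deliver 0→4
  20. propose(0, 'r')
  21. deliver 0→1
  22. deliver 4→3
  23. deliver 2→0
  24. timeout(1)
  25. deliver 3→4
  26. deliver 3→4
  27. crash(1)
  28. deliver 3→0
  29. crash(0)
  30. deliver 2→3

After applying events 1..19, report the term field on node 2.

1

step 1 timeout(4): 4={cand,t=1,log=-}
step 2 deliver 4→3: 3={foll,t=1,log=-}
step 3 deliver 3→4: —
step 4 deliver 4→2: 2={foll,t=1,log=-}
step 5 deliver 2→4: 4={lead,t=1,log=-}
step 6 deliver 4→0: 0={foll,t=1,log=-}
step 7 deliver 0→4: —
step 8 propose(4,'r'): 4={lead,t=1,log=r}
step 9 deliver 4→0: 0={foll,t=1,log=r}
step 10 deliver 0→4: —
step 11 timeout(4): 4={cand,t=2,log=r}
step 12 deliver 4→3: 3={foll,t=1,log=r}
step 13 deliver 3→4: —
step 14 deliver 4→2: 2={foll,t=1,log=r}
step 15 deliver 2→4: —
step 16 deliver 4→0: 0={foll,t=2,log=r}
step 17 deliver 0→4: —
step 18 deliver 1→2: —
step 19 deliver 0→4: —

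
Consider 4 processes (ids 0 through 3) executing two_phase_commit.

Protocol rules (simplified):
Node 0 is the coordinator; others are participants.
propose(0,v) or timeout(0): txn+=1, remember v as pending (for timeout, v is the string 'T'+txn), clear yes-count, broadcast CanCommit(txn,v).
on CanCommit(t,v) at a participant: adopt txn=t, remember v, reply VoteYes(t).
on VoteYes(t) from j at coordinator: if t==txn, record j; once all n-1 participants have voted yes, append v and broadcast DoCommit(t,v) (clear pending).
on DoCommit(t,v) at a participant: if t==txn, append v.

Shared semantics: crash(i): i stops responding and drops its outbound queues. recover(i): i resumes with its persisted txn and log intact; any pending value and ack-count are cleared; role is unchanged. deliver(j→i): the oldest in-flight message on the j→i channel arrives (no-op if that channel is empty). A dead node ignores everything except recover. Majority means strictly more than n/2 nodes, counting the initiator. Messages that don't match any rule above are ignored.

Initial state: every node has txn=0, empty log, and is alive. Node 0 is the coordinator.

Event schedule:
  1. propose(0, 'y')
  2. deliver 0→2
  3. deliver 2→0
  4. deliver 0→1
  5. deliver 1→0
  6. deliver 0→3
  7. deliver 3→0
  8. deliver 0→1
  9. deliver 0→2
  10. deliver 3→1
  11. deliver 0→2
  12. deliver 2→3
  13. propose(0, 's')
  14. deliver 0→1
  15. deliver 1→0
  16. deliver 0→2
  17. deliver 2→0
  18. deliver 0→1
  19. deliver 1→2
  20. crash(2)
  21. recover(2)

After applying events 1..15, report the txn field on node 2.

1

[1] propose(0,'y') → N0(coor t1 [-])
[2] deliver 0→2 → N2(part t1 [-])
[3] deliver 2→0 → ∅
[4] deliver 0→1 → N1(part t1 [-])
[5] deliver 1→0 → ∅
[6] deliver 0→3 → N3(part t1 [-])
[7] deliver 3→0 → N0(coor t1 [y])
[8] deliver 0→1 → N1(part t1 [y])
[9] deliver 0→2 → N2(part t1 [y])
[10] deliver 3→1 → ∅
[11] deliver 0→2 → ∅
[12] deliver 2→3 → ∅
[13] propose(0,'s') → N0(coor t2 [y])
[14] deliver 0→1 → N1(part t2 [y])
[15] deliver 1→0 → ∅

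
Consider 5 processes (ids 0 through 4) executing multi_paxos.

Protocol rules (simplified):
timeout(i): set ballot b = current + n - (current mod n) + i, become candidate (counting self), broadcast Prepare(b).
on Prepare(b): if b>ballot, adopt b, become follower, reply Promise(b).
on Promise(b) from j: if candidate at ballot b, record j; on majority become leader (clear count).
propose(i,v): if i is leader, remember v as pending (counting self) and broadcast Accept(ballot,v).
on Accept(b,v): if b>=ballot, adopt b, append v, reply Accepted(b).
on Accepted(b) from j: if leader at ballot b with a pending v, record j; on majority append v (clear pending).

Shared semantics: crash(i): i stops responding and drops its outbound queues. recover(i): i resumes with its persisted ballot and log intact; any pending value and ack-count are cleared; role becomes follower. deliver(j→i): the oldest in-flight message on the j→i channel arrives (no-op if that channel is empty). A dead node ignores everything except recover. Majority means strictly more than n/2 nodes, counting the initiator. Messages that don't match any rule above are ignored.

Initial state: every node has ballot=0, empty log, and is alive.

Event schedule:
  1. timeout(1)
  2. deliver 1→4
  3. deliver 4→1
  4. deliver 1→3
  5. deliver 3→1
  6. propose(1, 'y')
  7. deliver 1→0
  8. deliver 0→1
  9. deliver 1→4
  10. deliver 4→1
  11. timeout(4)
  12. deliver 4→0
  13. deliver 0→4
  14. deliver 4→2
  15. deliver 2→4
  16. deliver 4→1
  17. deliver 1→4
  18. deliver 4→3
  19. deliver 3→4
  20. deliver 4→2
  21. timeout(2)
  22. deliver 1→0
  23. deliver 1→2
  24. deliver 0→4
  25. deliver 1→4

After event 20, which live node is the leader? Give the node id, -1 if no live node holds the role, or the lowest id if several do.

1. timeout(1):  <1:cand b6 ->
2. deliver 1→4:  <4:foll b6 ->
3. deliver 4→1:  nop
4. deliver 1→3:  <3:foll b6 ->
5. deliver 3→1:  <1:lead b6 ->
6. propose(1,'y'):  nop
7. deliver 1→0:  <0:foll b6 ->
8. deliver 0→1:  nop
9. deliver 1→4:  <4:foll b6 y>
10. deliver 4→1:  nop
11. timeout(4):  <4:cand b14 y>
12. deliver 4→0:  <0:foll b14 ->
13. deliver 0→4:  nop
14. deliver 4→2:  <2:foll b14 ->
15. deliver 2→4:  <4:lead b14 y>
16. deliver 4→1:  <1:foll b14 ->
17. deliver 1→4:  nop
18. deliver 4→3:  <3:foll b14 ->
19. deliver 3→4:  nop
20. deliver 4→2:  nop

4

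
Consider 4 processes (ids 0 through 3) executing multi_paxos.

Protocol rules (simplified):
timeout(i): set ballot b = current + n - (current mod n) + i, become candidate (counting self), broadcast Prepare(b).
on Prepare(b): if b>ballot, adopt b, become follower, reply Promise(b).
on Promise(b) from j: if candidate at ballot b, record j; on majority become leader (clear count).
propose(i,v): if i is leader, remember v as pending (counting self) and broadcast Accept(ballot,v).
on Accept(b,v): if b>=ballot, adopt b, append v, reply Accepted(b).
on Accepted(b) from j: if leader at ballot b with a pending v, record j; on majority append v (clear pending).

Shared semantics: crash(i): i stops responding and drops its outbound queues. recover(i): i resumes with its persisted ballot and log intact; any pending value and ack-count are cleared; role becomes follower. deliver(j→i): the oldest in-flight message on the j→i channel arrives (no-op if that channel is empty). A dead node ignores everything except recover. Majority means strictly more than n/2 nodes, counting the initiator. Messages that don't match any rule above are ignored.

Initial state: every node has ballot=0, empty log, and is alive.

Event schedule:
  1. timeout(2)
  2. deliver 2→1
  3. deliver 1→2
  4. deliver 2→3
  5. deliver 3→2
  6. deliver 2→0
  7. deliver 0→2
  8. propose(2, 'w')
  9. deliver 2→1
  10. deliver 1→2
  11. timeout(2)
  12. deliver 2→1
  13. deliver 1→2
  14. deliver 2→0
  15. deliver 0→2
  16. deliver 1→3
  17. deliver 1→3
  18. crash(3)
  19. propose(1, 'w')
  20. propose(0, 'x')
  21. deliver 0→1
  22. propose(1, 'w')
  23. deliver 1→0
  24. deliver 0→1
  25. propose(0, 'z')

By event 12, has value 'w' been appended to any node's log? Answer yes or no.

e1 timeout(2): 2[cand,b=6,-]
e2 deliver 2→1: 1[foll,b=6,-]
e3 deliver 1→2: ·
e4 deliver 2→3: 3[foll,b=6,-]
e5 deliver 3→2: 2[lead,b=6,-]
e6 deliver 2→0: 0[foll,b=6,-]
e7 deliver 0→2: ·
e8 propose(2,'w'): ·
e9 deliver 2→1: 1[foll,b=6,w]
e10 deliver 1→2: ·
e11 timeout(2): 2[cand,b=10,-]
e12 deliver 2→1: 1[foll,b=10,w]

yes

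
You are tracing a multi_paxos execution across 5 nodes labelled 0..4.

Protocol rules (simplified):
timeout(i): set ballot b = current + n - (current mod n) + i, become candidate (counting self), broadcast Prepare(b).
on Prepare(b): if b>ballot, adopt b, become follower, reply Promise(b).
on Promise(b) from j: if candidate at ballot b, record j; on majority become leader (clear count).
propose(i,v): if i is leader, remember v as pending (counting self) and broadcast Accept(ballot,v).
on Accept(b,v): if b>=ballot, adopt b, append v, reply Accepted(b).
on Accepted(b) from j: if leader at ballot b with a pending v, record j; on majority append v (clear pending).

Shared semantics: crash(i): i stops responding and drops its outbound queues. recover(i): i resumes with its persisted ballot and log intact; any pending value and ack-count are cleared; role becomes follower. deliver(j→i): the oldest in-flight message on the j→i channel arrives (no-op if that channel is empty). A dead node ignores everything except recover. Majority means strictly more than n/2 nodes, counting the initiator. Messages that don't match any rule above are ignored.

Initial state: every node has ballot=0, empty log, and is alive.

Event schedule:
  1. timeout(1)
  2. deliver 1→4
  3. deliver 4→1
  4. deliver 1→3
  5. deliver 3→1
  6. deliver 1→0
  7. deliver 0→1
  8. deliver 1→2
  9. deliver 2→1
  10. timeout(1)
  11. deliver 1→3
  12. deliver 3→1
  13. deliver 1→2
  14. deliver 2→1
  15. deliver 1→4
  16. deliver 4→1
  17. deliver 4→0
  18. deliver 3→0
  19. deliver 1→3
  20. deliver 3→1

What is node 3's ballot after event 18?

step 1 timeout(1): 1={cand,b=6,log=-}
step 2 deliver 1→4: 4={foll,b=6,log=-}
step 3 deliver 4→1: —
step 4 deliver 1→3: 3={foll,b=6,log=-}
step 5 deliver 3→1: 1={lead,b=6,log=-}
step 6 deliver 1→0: 0={foll,b=6,log=-}
step 7 deliver 0→1: —
step 8 deliver 1→2: 2={foll,b=6,log=-}
step 9 deliver 2→1: —
step 10 timeout(1): 1={cand,b=11,log=-}
step 11 deliver 1→3: 3={foll,b=11,log=-}
step 12 deliver 3→1: —
step 13 deliver 1→2: 2={foll,b=11,log=-}
step 14 deliver 2→1: 1={lead,b=11,log=-}
step 15 deliver 1→4: 4={foll,b=11,log=-}
step 16 deliver 4→1: —
step 17 deliver 4→0: —
step 18 deliver 3→0: —

11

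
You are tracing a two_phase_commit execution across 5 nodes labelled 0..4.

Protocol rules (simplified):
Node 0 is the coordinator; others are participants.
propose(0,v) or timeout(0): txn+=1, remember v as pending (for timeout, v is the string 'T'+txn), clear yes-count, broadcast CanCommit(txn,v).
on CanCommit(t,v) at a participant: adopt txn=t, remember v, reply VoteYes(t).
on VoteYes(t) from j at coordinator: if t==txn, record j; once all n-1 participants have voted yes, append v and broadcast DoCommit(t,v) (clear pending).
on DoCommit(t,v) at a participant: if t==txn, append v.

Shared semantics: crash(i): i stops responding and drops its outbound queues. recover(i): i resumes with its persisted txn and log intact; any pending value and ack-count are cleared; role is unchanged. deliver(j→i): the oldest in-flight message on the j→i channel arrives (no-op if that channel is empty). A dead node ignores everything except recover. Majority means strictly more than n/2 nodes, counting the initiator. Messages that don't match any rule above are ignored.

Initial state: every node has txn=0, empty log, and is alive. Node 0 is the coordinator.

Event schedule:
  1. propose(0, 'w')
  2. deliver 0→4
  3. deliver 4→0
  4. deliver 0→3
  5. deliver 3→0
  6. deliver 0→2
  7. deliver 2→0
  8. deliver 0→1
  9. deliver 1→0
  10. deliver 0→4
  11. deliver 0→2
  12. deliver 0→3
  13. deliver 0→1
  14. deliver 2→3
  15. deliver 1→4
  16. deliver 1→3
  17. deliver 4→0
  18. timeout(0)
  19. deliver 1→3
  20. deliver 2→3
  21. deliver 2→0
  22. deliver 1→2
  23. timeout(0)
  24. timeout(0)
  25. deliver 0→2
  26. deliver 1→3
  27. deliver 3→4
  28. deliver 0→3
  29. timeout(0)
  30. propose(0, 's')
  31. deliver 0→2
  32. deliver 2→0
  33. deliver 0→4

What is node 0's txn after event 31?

6

[1] propose(0,'w') → N0(coor t1 [-])
[2] deliver 0→4 → N4(part t1 [-])
[3] deliver 4→0 → ∅
[4] deliver 0→3 → N3(part t1 [-])
[5] deliver 3→0 → ∅
[6] deliver 0→2 → N2(part t1 [-])
[7] deliver 2→0 → ∅
[8] deliver 0→1 → N1(part t1 [-])
[9] deliver 1→0 → N0(coor t1 [w])
[10] deliver 0→4 → N4(part t1 [w])
[11] deliver 0→2 → N2(part t1 [w])
[12] deliver 0→3 → N3(part t1 [w])
[13] deliver 0→1 → N1(part t1 [w])
[14] deliver 2→3 → ∅
[15] deliver 1→4 → ∅
[16] deliver 1→3 → ∅
[17] deliver 4→0 → ∅
[18] timeout(0) → N0(coor t2 [w])
[19] deliver 1→3 → ∅
[20] deliver 2→3 → ∅
[21] deliver 2→0 → ∅
[22] deliver 1→2 → ∅
[23] timeout(0) → N0(coor t3 [w])
[24] timeout(0) → N0(coor t4 [w])
[25] deliver 0→2 → N2(part t2 [w])
[26] deliver 1→3 → ∅
[27] deliver 3→4 → ∅
[28] deliver 0→3 → N3(part t2 [w])
[29] timeout(0) → N0(coor t5 [w])
[30] propose(0,'s') → N0(coor t6 [w])
[31] deliver 0→2 → N2(part t3 [w])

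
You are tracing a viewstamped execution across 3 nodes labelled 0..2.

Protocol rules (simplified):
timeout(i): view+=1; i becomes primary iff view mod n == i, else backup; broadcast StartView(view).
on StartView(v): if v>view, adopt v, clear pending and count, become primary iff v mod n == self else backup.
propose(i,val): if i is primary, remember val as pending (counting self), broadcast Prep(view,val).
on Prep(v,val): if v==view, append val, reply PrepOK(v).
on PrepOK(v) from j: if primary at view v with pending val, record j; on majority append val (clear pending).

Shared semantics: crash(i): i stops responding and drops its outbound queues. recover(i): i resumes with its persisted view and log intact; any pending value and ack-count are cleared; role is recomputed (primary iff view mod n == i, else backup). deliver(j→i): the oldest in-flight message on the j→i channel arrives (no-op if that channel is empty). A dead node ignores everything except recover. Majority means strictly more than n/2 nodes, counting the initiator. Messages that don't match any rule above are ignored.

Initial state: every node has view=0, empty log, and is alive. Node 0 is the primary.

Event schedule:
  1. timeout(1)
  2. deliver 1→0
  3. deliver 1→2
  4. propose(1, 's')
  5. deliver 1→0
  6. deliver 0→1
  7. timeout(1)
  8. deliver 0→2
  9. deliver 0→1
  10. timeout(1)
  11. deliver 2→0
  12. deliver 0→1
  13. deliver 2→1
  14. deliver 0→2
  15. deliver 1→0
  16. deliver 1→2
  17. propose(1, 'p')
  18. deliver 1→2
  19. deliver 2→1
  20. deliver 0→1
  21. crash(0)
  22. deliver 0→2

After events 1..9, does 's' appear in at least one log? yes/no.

yes

after 1 — timeout(1): n1:prim/v1/[-]
after 2 — deliver 1→0: n0:back/v1/[-]
after 3 — deliver 1→2: n2:back/v1/[-]
after 4 — propose(1,'s'): ·
after 5 — deliver 1→0: n0:back/v1/[s]
after 6 — deliver 0→1: n1:prim/v1/[s]
after 7 — timeout(1): n1:back/v2/[s]
after 8 — deliver 0→2: ·
after 9 — deliver 0→1: ·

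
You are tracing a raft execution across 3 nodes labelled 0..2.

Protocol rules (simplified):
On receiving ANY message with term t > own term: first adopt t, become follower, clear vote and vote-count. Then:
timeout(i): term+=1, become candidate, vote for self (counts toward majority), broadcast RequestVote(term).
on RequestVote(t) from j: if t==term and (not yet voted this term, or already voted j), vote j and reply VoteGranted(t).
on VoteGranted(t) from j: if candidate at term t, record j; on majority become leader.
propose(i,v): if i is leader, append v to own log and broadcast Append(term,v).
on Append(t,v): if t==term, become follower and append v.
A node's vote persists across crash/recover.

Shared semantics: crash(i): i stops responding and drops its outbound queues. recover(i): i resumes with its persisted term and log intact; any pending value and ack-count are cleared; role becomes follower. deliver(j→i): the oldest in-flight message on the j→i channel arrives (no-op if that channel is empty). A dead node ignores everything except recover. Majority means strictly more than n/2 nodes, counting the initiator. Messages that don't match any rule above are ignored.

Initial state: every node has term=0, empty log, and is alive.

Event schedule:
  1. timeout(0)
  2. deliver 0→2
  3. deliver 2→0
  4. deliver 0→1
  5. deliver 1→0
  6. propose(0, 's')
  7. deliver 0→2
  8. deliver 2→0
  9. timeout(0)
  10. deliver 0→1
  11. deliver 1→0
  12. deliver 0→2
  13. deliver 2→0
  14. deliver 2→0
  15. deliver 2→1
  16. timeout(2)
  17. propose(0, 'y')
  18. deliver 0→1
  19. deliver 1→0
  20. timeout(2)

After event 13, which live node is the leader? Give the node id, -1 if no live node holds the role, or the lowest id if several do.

0

e1 timeout(0): 0[cand,t=1,-]
e2 deliver 0→2: 2[foll,t=1,-]
e3 deliver 2→0: 0[lead,t=1,-]
e4 deliver 0→1: 1[foll,t=1,-]
e5 deliver 1→0: ·
e6 propose(0,'s'): 0[lead,t=1,s]
e7 deliver 0→2: 2[foll,t=1,s]
e8 deliver 2→0: ·
e9 timeout(0): 0[cand,t=2,s]
e10 deliver 0→1: 1[foll,t=1,s]
e11 deliver 1→0: ·
e12 deliver 0→2: 2[foll,t=2,s]
e13 deliver 2→0: 0[lead,t=2,s]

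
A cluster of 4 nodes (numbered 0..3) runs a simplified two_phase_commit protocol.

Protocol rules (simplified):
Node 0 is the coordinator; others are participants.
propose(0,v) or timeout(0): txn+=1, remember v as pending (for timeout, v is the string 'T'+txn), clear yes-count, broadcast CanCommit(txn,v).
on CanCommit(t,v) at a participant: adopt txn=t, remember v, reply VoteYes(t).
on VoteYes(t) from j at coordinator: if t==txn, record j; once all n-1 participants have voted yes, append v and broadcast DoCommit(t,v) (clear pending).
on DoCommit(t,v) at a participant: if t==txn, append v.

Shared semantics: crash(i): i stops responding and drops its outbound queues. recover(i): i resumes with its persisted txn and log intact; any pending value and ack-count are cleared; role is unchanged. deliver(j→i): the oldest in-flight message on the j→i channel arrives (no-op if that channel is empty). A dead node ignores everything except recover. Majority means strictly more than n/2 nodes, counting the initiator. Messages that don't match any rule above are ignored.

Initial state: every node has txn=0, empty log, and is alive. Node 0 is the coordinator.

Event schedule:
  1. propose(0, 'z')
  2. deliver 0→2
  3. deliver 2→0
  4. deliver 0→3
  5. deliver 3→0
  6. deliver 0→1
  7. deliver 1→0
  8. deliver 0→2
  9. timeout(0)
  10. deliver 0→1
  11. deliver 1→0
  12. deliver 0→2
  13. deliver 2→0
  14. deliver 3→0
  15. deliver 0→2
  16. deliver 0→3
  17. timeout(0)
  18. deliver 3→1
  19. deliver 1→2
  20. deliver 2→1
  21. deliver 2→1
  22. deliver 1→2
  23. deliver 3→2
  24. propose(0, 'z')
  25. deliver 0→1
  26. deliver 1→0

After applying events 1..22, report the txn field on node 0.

3

[1] propose(0,'z') → N0(coor t1 [-])
[2] deliver 0→2 → N2(part t1 [-])
[3] deliver 2→0 → ∅
[4] deliver 0→3 → N3(part t1 [-])
[5] deliver 3→0 → ∅
[6] deliver 0→1 → N1(part t1 [-])
[7] deliver 1→0 → N0(coor t1 [z])
[8] deliver 0→2 → N2(part t1 [z])
[9] timeout(0) → N0(coor t2 [z])
[10] deliver 0→1 → N1(part t1 [z])
[11] deliver 1→0 → ∅
[12] deliver 0→2 → N2(part t2 [z])
[13] deliver 2→0 → ∅
[14] deliver 3→0 → ∅
[15] deliver 0→2 → ∅
[16] deliver 0→3 → N3(part t1 [z])
[17] timeout(0) → N0(coor t3 [z])
[18] deliver 3→1 → ∅
[19] deliver 1→2 → ∅
[20] deliver 2→1 → ∅
[21] deliver 2→1 → ∅
[22] deliver 1→2 → ∅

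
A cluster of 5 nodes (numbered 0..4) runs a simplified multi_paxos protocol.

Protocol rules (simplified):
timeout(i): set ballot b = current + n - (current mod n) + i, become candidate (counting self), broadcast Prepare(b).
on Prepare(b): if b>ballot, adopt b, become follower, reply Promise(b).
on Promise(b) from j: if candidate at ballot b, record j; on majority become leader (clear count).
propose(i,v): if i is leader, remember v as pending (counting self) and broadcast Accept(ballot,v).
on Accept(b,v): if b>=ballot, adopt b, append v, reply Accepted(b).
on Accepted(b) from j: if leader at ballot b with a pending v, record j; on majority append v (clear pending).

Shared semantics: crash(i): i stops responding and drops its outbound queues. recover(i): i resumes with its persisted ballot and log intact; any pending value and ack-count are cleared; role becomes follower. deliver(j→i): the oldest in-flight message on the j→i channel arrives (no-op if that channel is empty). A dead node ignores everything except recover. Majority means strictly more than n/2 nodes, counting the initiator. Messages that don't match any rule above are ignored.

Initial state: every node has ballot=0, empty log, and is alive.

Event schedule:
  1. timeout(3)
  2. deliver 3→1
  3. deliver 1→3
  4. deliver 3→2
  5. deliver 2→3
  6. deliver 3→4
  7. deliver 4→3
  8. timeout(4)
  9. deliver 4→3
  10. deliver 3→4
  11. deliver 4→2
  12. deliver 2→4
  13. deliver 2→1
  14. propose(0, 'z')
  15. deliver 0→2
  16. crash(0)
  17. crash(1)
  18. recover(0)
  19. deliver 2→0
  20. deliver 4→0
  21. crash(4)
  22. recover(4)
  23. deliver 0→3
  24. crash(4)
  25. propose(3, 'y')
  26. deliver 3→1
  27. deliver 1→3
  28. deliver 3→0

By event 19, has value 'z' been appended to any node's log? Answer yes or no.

no

[1] timeout(3) → N3(cand b8 [-])
[2] deliver 3→1 → N1(foll b8 [-])
[3] deliver 1→3 → ∅
[4] deliver 3→2 → N2(foll b8 [-])
[5] deliver 2→3 → N3(lead b8 [-])
[6] deliver 3→4 → N4(foll b8 [-])
[7] deliver 4→3 → ∅
[8] timeout(4) → N4(cand b14 [-])
[9] deliver 4→3 → N3(foll b14 [-])
[10] deliver 3→4 → ∅
[11] deliver 4→2 → N2(foll b14 [-])
[12] deliver 2→4 → N4(lead b14 [-])
[13] deliver 2→1 → ∅
[14] propose(0,'z') → ∅
[15] deliver 0→2 → ∅
[16] crash(0) → N0(✗foll b0 [-])
[17] crash(1) → N1(✗foll b8 [-])
[18] recover(0) → N0(foll b0 [-])
[19] deliver 2→0 → ∅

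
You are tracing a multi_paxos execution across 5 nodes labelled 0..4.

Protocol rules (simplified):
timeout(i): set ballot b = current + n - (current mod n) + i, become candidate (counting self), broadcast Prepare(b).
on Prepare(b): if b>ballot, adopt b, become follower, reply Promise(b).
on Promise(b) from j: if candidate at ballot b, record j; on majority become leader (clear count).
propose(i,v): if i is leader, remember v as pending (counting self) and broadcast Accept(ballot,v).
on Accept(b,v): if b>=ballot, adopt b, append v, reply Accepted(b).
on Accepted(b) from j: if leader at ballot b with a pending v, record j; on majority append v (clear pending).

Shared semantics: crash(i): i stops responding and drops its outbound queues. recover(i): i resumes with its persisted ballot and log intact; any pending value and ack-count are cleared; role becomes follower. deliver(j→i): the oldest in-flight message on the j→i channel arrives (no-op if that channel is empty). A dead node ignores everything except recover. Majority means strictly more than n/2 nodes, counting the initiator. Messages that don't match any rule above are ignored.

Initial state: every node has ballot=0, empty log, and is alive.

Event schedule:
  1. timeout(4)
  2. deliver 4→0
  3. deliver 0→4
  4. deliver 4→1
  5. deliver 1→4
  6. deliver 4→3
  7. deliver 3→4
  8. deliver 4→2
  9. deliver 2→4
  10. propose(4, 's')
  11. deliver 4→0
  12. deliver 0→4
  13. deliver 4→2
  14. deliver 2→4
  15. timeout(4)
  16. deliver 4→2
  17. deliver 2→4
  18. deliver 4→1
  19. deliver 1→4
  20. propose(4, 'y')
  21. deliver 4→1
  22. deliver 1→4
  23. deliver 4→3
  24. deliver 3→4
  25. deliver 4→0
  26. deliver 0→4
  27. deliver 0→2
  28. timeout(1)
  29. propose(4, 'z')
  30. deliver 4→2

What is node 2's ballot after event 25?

14

1. timeout(4):  <4:cand b9 ->
2. deliver 4→0:  <0:foll b9 ->
3. deliver 0→4:  nop
4. deliver 4→1:  <1:foll b9 ->
5. deliver 1→4:  <4:lead b9 ->
6. deliver 4→3:  <3:foll b9 ->
7. deliver 3→4:  nop
8. deliver 4→2:  <2:foll b9 ->
9. deliver 2→4:  nop
10. propose(4,'s'):  nop
11. deliver 4→0:  <0:foll b9 s>
12. deliver 0→4:  nop
13. deliver 4→2:  <2:foll b9 s>
14. deliver 2→4:  <4:lead b9 s>
15. timeout(4):  <4:cand b14 s>
16. deliver 4→2:  <2:foll b14 s>
17. deliver 2→4:  nop
18. deliver 4→1:  <1:foll b9 s>
19. deliver 1→4:  nop
20. propose(4,'y'):  nop
21. deliver 4→1:  <1:foll b14 s>
22. deliver 1→4:  <4:lead b14 s>
23. deliver 4→3:  <3:foll b9 s>
24. deliver 3→4:  nop
25. deliver 4→0:  <0:foll b14 s>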